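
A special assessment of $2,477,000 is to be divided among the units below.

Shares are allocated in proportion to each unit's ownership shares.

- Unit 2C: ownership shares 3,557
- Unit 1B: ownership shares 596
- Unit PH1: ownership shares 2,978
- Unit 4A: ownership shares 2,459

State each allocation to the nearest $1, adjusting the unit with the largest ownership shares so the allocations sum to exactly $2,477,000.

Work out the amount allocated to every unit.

Combined ownership shares = 3,557 + 596 + 2,978 + 2,459 = 9,590.
Unrounded shares: Unit 2C 918,737.12; Unit 1B 153,940.77; Unit PH1 769,187.28; Unit 4A 635,134.83.
Rounded to nearest $1: Unit 2C $918,737; Unit 1B $153,941; Unit PH1 $769,187; Unit 4A $635,135. Sum = $2,477,000.
Sum already equals the total — no adjustment.

Unit 2C: $918,737 · Unit 1B: $153,941 · Unit PH1: $769,187 · Unit 4A: $635,135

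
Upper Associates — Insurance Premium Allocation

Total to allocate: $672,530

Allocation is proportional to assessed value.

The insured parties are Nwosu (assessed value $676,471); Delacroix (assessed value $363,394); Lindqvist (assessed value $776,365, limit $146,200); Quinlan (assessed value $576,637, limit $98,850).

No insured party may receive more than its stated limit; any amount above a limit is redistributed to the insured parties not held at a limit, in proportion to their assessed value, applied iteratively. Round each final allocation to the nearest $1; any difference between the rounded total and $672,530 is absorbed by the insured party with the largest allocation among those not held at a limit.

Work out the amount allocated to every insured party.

Sum of assessed value: 2,392,867.
Pro-rata shares before constraints: Nwosu 190,126.34; Delacroix 102,134.12; Lindqvist 218,202.16; Quinlan 162,067.38.
Capped: Lindqvist ($146,200), Quinlan ($98,850); remaining pool $427,480 reallocated over remaining assessed value 1,039,865.
Redistributed shares: Nwosu 278,091.70 → $278,092; Delacroix 149,388.30 → $149,388.

Nwosu: $278,092 | Delacroix: $149,388 | Lindqvist: $146,200 | Quinlan: $98,850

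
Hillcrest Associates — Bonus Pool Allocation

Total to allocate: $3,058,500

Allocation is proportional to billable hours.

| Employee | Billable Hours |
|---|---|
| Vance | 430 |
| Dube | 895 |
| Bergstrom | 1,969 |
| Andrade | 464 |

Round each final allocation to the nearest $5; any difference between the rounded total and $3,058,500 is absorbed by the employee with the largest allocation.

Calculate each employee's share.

Vance: $349,960 · Dube: $728,410 · Bergstrom: $1,602,495 · Andrade: $377,635

Billable hours total: 3,758.
Pro-rata amounts: Vance 430/3,758 × $3,058,500 = 349,961.42; Dube 895/3,758 × $3,058,500 = 728,408.06; Bergstrom 1,969/3,758 × $3,058,500 = 1,602,497.74; Andrade 464/3,758 × $3,058,500 = 377,632.78.
After rounding ($5): Vance $349,960; Dube $728,410; Bergstrom $1,602,500; Andrade $377,635. Sum = $3,058,505.
Difference $3,058,500 − $3,058,505 = −$5 applied to largest allocation (Bergstrom): Bergstrom becomes $1,602,495.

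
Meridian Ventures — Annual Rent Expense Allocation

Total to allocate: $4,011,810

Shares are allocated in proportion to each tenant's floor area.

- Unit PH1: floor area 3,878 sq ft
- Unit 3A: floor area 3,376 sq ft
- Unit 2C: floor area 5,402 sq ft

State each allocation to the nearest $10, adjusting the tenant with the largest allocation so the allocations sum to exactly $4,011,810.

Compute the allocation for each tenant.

Combined floor area = 12,656.
Proportional shares: Unit PH1 3,878/12,656 × $4,011,810 = 1,229,282.49; Unit 3A 3,376/12,656 × $4,011,810 = 1,070,154.12; Unit 2C 5,402/12,656 × $4,011,810 = 1,712,373.39.
After rounding ($10): Unit PH1 $1,229,280; Unit 3A $1,070,150; Unit 2C $1,712,370. Sum = $4,011,800.
Difference $4,011,810 − $4,011,800 = +$10 applied to largest allocation (Unit 2C): Unit 2C becomes $1,712,380.

Unit PH1: $1,229,280 | Unit 3A: $1,070,150 | Unit 2C: $1,712,380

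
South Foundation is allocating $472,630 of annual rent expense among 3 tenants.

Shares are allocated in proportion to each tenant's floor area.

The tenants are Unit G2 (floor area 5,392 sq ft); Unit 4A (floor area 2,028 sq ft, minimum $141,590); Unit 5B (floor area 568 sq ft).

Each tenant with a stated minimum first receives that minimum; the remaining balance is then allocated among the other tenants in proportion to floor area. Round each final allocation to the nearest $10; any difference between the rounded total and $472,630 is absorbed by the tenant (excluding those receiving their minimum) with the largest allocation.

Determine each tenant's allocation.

Minimums first: Unit 4A $141,590. Residual $331,040.
Residual split over remaining floor area 5,960: Unit G2 299,491.22 → $299,490; Unit 5B 31,548.78 → $31,550.

Unit G2: $299,490 · Unit 4A: $141,590 · Unit 5B: $31,550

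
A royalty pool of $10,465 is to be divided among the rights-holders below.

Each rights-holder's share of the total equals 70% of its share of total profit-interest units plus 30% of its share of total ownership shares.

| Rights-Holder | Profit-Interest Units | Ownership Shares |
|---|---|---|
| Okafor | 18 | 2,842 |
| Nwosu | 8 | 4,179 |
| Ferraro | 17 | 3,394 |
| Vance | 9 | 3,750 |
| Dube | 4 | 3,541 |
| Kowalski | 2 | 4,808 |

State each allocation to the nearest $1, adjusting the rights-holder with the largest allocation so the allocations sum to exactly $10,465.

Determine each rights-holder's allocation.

Profit-interest units total 58; ownership shares total 22,514.
Composite weights (70% profit-interest units + 30% ownership shares): Okafor 0.2551; Nwosu 0.1522; Ferraro 0.2504; Vance 0.1586; Dube 0.0955; Kowalski 0.0882.
Pro-rata amounts: Okafor 2,669.74; Nwosu 1,593.16; Ferraro 2,620.41; Vance 1,659.64; Dube 998.99; Kowalski 923.06.
At nearest $1: Okafor $2,670; Nwosu $1,593; Ferraro $2,620; Vance $1,660; Dube $999; Kowalski $923. Sum = $10,465.
No rounding difference to absorb.

Okafor: $2,670; Nwosu: $1,593; Ferraro: $2,620; Vance: $1,660; Dube: $999; Kowalski: $923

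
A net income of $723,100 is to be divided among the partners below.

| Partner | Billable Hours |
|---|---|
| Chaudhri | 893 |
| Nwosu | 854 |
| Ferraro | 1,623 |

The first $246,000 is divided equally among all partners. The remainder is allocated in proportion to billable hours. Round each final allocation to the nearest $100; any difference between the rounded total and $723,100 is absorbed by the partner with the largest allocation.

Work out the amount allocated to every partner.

Equal tier: $246,000 ÷ 3 = $82,000 apiece.
Remainder $477,100 by billable hours (total 3,370): Chaudhri 126,424.42 → $126,400; Nwosu 120,903.09 → $120,900; Ferraro 229,772.49 → $229,800.
Totals: Chaudhri $82,000 + $126,400 = $208,400; Nwosu $82,000 + $120,900 = $202,900; Ferraro $82,000 + $229,800 = $311,800.

Chaudhri: $208,400 · Nwosu: $202,900 · Ferraro: $311,800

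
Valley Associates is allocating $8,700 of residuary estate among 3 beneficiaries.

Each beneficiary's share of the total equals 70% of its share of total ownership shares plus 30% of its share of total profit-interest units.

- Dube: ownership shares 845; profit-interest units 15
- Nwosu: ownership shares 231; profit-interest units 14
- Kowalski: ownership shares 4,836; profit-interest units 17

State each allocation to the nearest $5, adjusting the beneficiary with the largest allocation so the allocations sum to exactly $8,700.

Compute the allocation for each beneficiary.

Dube: $1,720 · Nwosu: $1,030 · Kowalski: $5,950

Ownership shares total 5,912; profit-interest units total 46.
Blended shares (70% ownership shares + 30% profit-interest units): Dube 0.1979; Nwosu 0.1187; Kowalski 0.6835.
Proportional shares: Dube 1,721.53; Nwosu 1,032.30; Kowalski 5,946.17.
After rounding ($5): Dube $1,720; Nwosu $1,030; Kowalski $5,945. Sum = $8,695.
Difference $8,700 − $8,695 = +$5 applied to largest allocation (Kowalski): Kowalski becomes $5,950.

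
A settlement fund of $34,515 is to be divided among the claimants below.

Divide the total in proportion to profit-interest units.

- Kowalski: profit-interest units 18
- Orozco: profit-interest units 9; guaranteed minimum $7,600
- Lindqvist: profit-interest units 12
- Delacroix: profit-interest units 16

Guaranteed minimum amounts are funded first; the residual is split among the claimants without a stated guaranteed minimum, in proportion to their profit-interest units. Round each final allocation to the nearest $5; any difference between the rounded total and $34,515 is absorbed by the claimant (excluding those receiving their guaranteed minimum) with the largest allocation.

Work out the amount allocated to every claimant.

Kowalski: $10,535 | Orozco: $7,600 | Lindqvist: $7,020 | Delacroix: $9,360

Fund the minimums — Orozco $7,600. Balance $26,915.
Balance split over remaining profit-interest units 46: Kowalski 10,531.96 → $10,530; Lindqvist 7,021.30 → $7,020; Delacroix 9,361.74 → $9,360.
Rounding difference +$5 applied to Kowalski → $10,535.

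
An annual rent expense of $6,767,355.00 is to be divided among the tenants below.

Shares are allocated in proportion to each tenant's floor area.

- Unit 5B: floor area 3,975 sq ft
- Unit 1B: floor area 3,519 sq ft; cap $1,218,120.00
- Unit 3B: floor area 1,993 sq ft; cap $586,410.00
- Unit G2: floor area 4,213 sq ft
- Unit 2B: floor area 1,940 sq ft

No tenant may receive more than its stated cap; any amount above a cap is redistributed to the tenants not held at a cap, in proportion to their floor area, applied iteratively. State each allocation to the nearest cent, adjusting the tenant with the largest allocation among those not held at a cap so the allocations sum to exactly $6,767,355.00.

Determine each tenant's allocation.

Unit 5B: $1,947,791.21; Unit 1B: $1,218,120.00; Unit 3B: $586,410.00; Unit G2: $2,064,413.68; Unit 2B: $950,620.11

Total floor area = 15,640.
Pro-rata shares before constraints: Unit 5B 1,719,963.9466; Unit 1B 1,522,654.8750; Unit 3B 862,361.7976; Unit G2 1,822,945.4357; Unit 2B 839,428.94501.
Cap binds for Unit 1B ($1,218,120.00), Unit 3B ($586,410.00); remaining pool $4,962,825.00 reallocated over remaining floor area 10,128.
Remaining shares: Unit 5B 1,947,791.2100 → $1,947,791.21; Unit G2 2,064,413.6774 → $2,064,413.68; Unit 2B 950,620.1126 → $950,620.11.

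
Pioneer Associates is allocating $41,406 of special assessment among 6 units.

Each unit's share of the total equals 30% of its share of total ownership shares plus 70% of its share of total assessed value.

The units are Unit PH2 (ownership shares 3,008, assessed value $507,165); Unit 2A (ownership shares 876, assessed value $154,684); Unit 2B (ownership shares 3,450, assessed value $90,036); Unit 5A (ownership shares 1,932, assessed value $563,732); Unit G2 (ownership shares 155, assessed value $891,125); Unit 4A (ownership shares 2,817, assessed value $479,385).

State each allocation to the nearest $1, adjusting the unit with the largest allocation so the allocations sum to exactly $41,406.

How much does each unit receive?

Totals — ownership shares 12,238, assessed value 2,686,127.
Combined weights (30% ownership shares + 70% assessed value): Unit PH2 0.2059; Unit 2A 0.0618; Unit 2B 0.1080; Unit 5A 0.1943; Unit G2 0.2360; Unit 4A 0.1940.
Pro-rata amounts: Unit PH2 8,525.65; Unit 2A 2,558.25; Unit 2B 4,473.33; Unit 5A 8,043.87; Unit G2 9,772.86; Unit 4A 8,032.03.
Rounded to nearest $1: Unit PH2 $8,526; Unit 2A $2,558; Unit 2B $4,473; Unit 5A $8,044; Unit G2 $9,773; Unit 4A $8,032. Sum = $41,406.
Rounded total matches; no reconciliation needed.

Unit PH2: $8,526; Unit 2A: $2,558; Unit 2B: $4,473; Unit 5A: $8,044; Unit G2: $9,773; Unit 4A: $8,032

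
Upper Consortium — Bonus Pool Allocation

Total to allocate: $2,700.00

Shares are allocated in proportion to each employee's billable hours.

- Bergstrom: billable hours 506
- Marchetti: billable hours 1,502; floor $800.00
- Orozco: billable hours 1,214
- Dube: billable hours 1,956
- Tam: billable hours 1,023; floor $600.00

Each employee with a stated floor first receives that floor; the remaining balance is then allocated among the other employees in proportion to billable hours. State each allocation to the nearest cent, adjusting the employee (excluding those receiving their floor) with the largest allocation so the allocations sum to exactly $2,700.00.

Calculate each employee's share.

Fund the minimums — Marchetti $800.00; Tam $600.00. Balance $1,300.00.
Balance split over remaining billable hours 3,676: Bergstrom 178.9445 → $178.94; Orozco 429.3254 → $429.33; Dube 691.7301 → $691.73.

Bergstrom: $178.94 | Marchetti: $800.00 | Orozco: $429.33 | Dube: $691.73 | Tam: $600.00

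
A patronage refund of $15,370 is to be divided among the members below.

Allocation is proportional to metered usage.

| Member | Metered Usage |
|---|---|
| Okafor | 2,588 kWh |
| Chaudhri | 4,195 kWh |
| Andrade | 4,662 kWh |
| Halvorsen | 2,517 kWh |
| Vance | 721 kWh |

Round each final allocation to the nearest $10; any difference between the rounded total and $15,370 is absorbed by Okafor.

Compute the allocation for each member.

Okafor: $2,720; Chaudhri: $4,390; Andrade: $4,880; Halvorsen: $2,630; Vance: $750

Total metered usage = 14,683.
Unrounded shares: Okafor 2,588/14,683 × $15,370 = 2,709.09; Chaudhri 4,195/14,683 × $15,370 = 4,391.28; Andrade 4,662/14,683 × $15,370 = 4,880.13; Halvorsen 2,517/14,683 × $15,370 = 2,634.77; Vance 721/14,683 × $15,370 = 754.73.
Rounded to nearest $10: Okafor $2,710; Chaudhri $4,390; Andrade $4,880; Halvorsen $2,630; Vance $750. Sum = $15,360.
Difference $15,370 − $15,360 = +$10 applied to Okafor: Okafor becomes $2,720.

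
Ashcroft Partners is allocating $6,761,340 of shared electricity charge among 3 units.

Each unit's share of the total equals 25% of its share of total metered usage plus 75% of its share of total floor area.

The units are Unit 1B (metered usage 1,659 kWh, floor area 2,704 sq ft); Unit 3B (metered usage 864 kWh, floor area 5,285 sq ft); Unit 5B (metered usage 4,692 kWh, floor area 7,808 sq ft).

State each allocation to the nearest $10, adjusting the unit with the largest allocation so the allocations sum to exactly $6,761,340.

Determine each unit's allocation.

Unit 1B: $1,256,680 · Unit 3B: $1,898,960 · Unit 5B: $3,605,700

Metered usage total 7,215; floor area total 15,797.
Blended shares (25% metered usage + 75% floor area): Unit 1B 0.1859; Unit 3B 0.2809; Unit 5B 0.5333.
Proportional shares: Unit 1B 1,256,684.38; Unit 3B 1,898,959.70; Unit 5B 3,605,695.92.
At nearest $10: Unit 1B $1,256,680; Unit 3B $1,898,960; Unit 5B $3,605,700. Sum = $6,761,340.
Sum already equals the total — no adjustment.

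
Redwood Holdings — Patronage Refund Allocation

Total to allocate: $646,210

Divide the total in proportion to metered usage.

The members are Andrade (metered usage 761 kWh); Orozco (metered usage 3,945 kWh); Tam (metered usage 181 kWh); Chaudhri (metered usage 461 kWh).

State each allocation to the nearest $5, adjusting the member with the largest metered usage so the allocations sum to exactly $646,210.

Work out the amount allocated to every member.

Andrade: $91,955; Orozco: $476,680; Tam: $21,870; Chaudhri: $55,705

Combined metered usage = 5,348.
Unrounded shares: Andrade 761/5,348 × $646,210 = 91,953.22; Orozco 3,945/5,348 × $646,210 = 476,682.58; Tam 181/5,348 × $646,210 = 21,870.61; Chaudhri 461/5,348 × $646,210 = 55,703.59.
At nearest $5: Andrade $91,955; Orozco $476,685; Tam $21,870; Chaudhri $55,705. Sum = $646,215.
Difference $646,210 − $646,215 = −$5 applied to largest metered usage (Orozco): Orozco becomes $476,680.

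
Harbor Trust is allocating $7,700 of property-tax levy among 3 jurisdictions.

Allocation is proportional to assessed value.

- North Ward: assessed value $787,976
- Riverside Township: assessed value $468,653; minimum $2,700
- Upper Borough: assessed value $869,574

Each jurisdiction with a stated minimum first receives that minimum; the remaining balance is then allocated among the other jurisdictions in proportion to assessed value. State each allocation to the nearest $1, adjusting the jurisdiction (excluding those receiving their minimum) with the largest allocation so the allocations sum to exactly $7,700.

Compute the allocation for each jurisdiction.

Fund the minimums — Riverside Township $2,700. Residual $5,000.
Residual split over remaining assessed value 1,657,550: North Ward 2,376.93 → $2,377; Upper Borough 2,623.07 → $2,623.

North Ward: $2,377 · Riverside Township: $2,700 · Upper Borough: $2,623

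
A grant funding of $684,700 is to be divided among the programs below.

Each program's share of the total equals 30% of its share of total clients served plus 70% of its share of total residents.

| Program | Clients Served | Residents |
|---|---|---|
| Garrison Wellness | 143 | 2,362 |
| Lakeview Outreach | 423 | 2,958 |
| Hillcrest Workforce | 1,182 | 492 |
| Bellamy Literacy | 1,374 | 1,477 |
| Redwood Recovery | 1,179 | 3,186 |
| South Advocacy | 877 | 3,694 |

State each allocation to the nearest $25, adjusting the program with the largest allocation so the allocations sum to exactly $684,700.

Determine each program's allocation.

Garrison Wellness: $85,575 | Lakeview Outreach: $116,850 | Hillcrest Workforce: $63,525 | Bellamy Literacy: $104,475 | Redwood Recovery: $154,550 | South Advocacy: $159,725

Clients served total 5,178; residents total 14,169.
Blended shares (30% clients served + 70% residents): Garrison Wellness 0.1250; Lakeview Outreach 0.1706; Hillcrest Workforce 0.0928; Bellamy Literacy 0.1526; Redwood Recovery 0.2257; South Advocacy 0.2333.
Proportional shares: Garrison Wellness 85,571.36; Lakeview Outreach 116,839.58; Hillcrest Workforce 63,532.37; Bellamy Literacy 104,468.23; Redwood Recovery 154,542.39; South Advocacy 159,746.07.
After rounding ($25): Garrison Wellness $85,575; Lakeview Outreach $116,850; Hillcrest Workforce $63,525; Bellamy Literacy $104,475; Redwood Recovery $154,550; South Advocacy $159,750. Sum = $684,725.
Difference $684,700 − $684,725 = −$25 applied to largest allocation (South Advocacy): South Advocacy becomes $159,725.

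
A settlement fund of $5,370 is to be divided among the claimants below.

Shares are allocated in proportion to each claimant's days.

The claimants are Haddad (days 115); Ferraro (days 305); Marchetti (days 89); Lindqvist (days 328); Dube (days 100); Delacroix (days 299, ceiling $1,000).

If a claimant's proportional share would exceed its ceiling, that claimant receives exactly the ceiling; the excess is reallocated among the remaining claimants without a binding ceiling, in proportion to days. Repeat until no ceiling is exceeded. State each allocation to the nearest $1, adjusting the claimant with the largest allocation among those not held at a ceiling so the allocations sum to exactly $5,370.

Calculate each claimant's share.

Combined days = 1,236.
Unconstrained shares: Haddad 499.64; Ferraro 1,325.12; Marchetti 386.67; Lindqvist 1,425.05; Dube 434.47; Delacroix 1,299.05.
Capped: Delacroix ($1,000); remaining pool $4,370 reallocated over remaining days 937.
Redistributed shares: Haddad 536.34 → $536; Ferraro 1,422.47 → $1,422; Marchetti 415.08 → $415; Lindqvist 1,529.73 → $1,530; Dube 466.38 → $466.
Rounding difference +$1 applied to Lindqvist → $1,531.

Haddad: $536 · Ferraro: $1,422 · Marchetti: $415 · Lindqvist: $1,531 · Dube: $466 · Delacroix: $1,000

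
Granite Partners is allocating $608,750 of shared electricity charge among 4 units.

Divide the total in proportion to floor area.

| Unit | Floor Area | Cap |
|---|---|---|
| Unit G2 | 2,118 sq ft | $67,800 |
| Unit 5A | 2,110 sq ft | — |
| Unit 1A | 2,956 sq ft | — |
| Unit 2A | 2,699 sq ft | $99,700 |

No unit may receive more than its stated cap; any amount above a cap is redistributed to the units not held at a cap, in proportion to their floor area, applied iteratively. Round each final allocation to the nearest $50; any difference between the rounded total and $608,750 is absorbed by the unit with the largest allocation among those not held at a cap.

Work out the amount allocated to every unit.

Sum of floor area: 9,883.
Pro-rata shares before constraints: Unit G2 130,459.63; Unit 5A 129,966.86; Unit 1A 182,076.80; Unit 2A 166,246.71.
Held at cap: Unit G2 ($67,800), Unit 2A ($99,700); balance $441,250 reallocated over remaining floor area 5,066.
Remaining shares: Unit 5A 183,781.58 → $183,800; Unit 1A 257,468.42 → $257,450.

Unit G2: $67,800 | Unit 5A: $183,800 | Unit 1A: $257,450 | Unit 2A: $99,700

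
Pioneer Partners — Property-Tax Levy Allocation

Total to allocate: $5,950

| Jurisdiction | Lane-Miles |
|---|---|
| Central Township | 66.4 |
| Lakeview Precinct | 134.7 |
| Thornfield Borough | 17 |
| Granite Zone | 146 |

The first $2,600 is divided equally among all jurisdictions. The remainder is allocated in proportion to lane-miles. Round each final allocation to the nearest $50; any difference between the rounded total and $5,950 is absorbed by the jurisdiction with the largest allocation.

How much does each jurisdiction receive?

Central Township: $1,250 · Lakeview Precinct: $1,900 · Thornfield Borough: $800 · Granite Zone: $2,000

First tranche $2,600 split equally: $650 each.
Remainder $3,350 by lane-miles (total 364.1): Central Township 610.93 → $600; Lakeview Precinct 1,239.34 → $1,250; Thornfield Borough 156.41 → $150; Granite Zone 1,343.31 → $1,350.
Totals: Central Township $650 + $600 = $1,250; Lakeview Precinct $650 + $1,250 = $1,900; Thornfield Borough $650 + $150 = $800; Granite Zone $650 + $1,350 = $2,000.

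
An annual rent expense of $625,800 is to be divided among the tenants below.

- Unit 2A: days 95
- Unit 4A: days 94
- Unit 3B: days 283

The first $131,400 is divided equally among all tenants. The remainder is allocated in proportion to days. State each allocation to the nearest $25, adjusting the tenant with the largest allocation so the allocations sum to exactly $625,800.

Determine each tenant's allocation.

Unit 2A: $143,300 · Unit 4A: $142,250 · Unit 3B: $340,250

First tranche $131,400 split equally: $43,800 each.
Remainder $494,400 by days (total 472): Unit 2A 99,508.47 → $99,500; Unit 4A 98,461.02 → $98,450; Unit 3B 296,430.51 → $296,425.
Rounding difference +$25 on remainder applied to Unit 3B.
Totals: Unit 2A $43,800 + $99,500 = $143,300; Unit 4A $43,800 + $98,450 = $142,250; Unit 3B $43,800 + $296,450 = $340,250.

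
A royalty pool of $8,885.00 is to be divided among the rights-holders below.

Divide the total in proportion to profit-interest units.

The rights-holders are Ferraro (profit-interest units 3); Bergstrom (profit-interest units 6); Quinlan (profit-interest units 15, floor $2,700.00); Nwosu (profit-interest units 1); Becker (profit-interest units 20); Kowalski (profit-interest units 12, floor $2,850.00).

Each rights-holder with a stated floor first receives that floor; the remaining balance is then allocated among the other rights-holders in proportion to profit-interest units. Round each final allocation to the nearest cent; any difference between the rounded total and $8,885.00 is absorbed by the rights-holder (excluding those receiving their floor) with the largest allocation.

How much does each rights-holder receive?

Minimums first: Quinlan $2,700.00; Kowalski $2,850.00. Remaining pool $3,335.00.
Remaining pool split over remaining profit-interest units 30: Ferraro 333.5000 → $333.50; Bergstrom 667.0000 → $667.00; Nwosu 111.1667 → $111.17; Becker 2,223.3333 → $2,223.33.

Ferraro: $333.50 · Bergstrom: $667.00 · Quinlan: $2,700.00 · Nwosu: $111.17 · Becker: $2,223.33 · Kowalski: $2,850.00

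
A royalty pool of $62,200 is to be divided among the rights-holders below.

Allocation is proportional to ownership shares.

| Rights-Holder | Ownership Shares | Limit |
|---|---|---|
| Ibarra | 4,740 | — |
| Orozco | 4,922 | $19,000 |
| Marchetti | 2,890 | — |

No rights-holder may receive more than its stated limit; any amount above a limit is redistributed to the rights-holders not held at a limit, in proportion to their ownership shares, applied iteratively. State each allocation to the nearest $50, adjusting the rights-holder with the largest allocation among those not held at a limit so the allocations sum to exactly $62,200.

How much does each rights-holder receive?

Ibarra: $26,850; Orozco: $19,000; Marchetti: $16,350

Sum of ownership shares: 12,552.
Unconstrained shares: Ibarra 23,488.53; Orozco 24,390.41; Marchetti 14,321.06.
Cap binds for Orozco ($19,000); residual $43,200 reallocated over remaining ownership shares 7,630.
Redistributed shares: Ibarra 26,837.22 → $26,850; Marchetti 16,362.78 → $16,350.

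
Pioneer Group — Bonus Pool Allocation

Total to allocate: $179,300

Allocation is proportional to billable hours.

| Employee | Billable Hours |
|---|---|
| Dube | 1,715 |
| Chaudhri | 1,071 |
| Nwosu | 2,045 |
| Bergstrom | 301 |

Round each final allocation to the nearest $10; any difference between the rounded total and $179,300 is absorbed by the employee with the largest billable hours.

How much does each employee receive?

Combined billable hours = 5,132.
Pro-rata amounts: Dube 1,715/5,132 × $179,300 = 59,918.06; Chaudhri 1,071/5,132 × $179,300 = 37,418.22; Nwosu 2,045/5,132 × $179,300 = 71,447.49; Bergstrom 301/5,132 × $179,300 = 10,516.23.
Rounded to nearest $10: Dube $59,920; Chaudhri $37,420; Nwosu $71,450; Bergstrom $10,520. Sum = $179,310.
Difference $179,300 − $179,310 = −$10 applied to largest billable hours (Nwosu): Nwosu becomes $71,440.

Dube: $59,920; Chaudhri: $37,420; Nwosu: $71,440; Bergstrom: $10,520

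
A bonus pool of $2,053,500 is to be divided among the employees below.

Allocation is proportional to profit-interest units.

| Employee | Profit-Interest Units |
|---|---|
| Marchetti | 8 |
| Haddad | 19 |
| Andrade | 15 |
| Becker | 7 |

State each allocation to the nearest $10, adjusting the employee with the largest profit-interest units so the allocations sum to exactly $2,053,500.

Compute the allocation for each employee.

Combined profit-interest units = 49.
Unrounded shares: Marchetti 8/49 × $2,053,500 = 335,265.31; Haddad 19/49 × $2,053,500 = 796,255.10; Andrade 15/49 × $2,053,500 = 628,622.45; Becker 7/49 × $2,053,500 = 293,357.14.
Rounded to nearest $10: Marchetti $335,270; Haddad $796,260; Andrade $628,620; Becker $293,360. Sum = $2,053,510.
Difference $2,053,500 − $2,053,510 = −$10 applied to largest profit-interest units (Haddad): Haddad becomes $796,250.

Marchetti: $335,270 | Haddad: $796,250 | Andrade: $628,620 | Becker: $293,360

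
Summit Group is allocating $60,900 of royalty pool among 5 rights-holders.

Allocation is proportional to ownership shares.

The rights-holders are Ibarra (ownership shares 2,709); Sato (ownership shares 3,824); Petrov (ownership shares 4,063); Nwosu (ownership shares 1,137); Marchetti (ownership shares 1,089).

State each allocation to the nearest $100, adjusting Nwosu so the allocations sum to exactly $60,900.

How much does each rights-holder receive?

Ibarra: $12,900 | Sato: $18,200 | Petrov: $19,300 | Nwosu: $5,300 | Marchetti: $5,200

Sum of ownership shares: 12,822.
Raw shares: Ibarra 2,709/12,822 × $60,900 = 12,866.80; Sato 3,824/12,822 × $60,900 = 18,162.66; Petrov 4,063/12,822 × $60,900 = 19,297.82; Nwosu 1,137/12,822 × $60,900 = 5,400.35; Marchetti 1,089/12,822 × $60,900 = 5,172.37.
After rounding ($100): Ibarra $12,900; Sato $18,200; Petrov $19,300; Nwosu $5,400; Marchetti $5,200. Sum = $61,000.
Difference $60,900 − $61,000 = −$100 applied to Nwosu: Nwosu becomes $5,300.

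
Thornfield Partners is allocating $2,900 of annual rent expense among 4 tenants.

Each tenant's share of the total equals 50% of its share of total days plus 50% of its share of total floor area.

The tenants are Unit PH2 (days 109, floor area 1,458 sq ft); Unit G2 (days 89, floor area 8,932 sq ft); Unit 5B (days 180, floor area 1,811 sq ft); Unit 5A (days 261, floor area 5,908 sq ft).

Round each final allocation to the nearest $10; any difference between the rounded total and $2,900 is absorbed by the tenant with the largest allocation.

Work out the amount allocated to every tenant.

Unit PH2: $360 · Unit G2: $920 · Unit 5B: $550 · Unit 5A: $1,070

Totals — days 639, floor area 18,109.
Composite weights (50% days + 50% floor area): Unit PH2 0.1255; Unit G2 0.3163; Unit 5B 0.1908; Unit 5A 0.3673.
Raw shares: Unit PH2 364.08; Unit G2 917.15; Unit 5B 553.46; Unit 5A 1,065.31.
At nearest $10: Unit PH2 $360; Unit G2 $920; Unit 5B $550; Unit 5A $1,070. Sum = $2,900.
No rounding difference to absorb.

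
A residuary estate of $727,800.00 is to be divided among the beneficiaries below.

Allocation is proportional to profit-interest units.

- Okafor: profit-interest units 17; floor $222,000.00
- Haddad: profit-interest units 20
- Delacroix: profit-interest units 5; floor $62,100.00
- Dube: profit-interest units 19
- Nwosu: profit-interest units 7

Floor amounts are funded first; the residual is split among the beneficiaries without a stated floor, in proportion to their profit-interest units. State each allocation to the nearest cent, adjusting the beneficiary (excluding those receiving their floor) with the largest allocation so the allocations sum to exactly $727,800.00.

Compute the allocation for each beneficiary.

Okafor: $222,000.00; Haddad: $192,913.04; Delacroix: $62,100.00; Dube: $183,267.39; Nwosu: $67,519.57

Guaranteed amounts: Okafor $222,000.00; Delacroix $62,100.00. Balance $443,700.00.
Balance split over remaining profit-interest units 46: Haddad 192,913.0435 → $192,913.04; Dube 183,267.3913 → $183,267.39; Nwosu 67,519.5652 → $67,519.57.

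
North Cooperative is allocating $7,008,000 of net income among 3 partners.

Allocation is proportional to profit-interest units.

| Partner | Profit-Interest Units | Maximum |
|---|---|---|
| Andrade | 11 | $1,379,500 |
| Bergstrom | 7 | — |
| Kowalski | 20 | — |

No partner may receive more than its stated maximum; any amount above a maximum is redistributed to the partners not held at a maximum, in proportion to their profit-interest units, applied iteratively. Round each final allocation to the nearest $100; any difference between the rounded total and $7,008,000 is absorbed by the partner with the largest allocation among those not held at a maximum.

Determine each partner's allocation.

Andrade: $1,379,500 | Bergstrom: $1,459,200 | Kowalski: $4,169,300

Total profit-interest units = 38.
Unconstrained shares: Andrade 2,028,631.58; Bergstrom 1,290,947.37; Kowalski 3,688,421.05.
Held at cap: Andrade ($1,379,500); remaining pool $5,628,500 reallocated over remaining profit-interest units 27.
Shares after redistribution: Bergstrom 1,459,240.74 → $1,459,200; Kowalski 4,169,259.26 → $4,169,300.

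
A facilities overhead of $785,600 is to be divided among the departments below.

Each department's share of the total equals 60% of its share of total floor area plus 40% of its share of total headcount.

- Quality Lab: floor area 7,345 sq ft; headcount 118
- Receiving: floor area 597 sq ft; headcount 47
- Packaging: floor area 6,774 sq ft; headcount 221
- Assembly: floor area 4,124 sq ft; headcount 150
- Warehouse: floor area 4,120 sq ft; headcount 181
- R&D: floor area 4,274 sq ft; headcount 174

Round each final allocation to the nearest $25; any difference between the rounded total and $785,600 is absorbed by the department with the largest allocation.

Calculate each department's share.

Quality Lab: $168,750; Receiving: $26,900; Packaging: $195,175; Assembly: $124,275; Warehouse: $135,150; R&D: $135,350

Totals — floor area 27,234, headcount 891.
Blended shares (60% floor area + 40% headcount): Quality Lab 0.2148; Receiving 0.0343; Packaging 0.2485; Assembly 0.1582; Warehouse 0.1720; R&D 0.1723.
Raw shares: Quality Lab 168,742.14; Receiving 26,908.81; Packaging 195,185.69; Assembly 124,279.63; Warehouse 135,143.55; R&D 135,340.17.
Rounded to nearest $25: Quality Lab $168,750; Receiving $26,900; Packaging $195,175; Assembly $124,275; Warehouse $135,150; R&D $135,350. Sum = $785,600.
Rounded total matches; no reconciliation needed.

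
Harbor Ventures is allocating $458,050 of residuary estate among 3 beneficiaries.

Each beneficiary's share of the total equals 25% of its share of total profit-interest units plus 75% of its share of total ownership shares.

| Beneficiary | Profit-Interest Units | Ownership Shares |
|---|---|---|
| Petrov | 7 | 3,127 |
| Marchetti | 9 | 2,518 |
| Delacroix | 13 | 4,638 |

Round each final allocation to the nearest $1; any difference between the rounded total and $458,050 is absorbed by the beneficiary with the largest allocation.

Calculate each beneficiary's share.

Totals — profit-interest units 29, ownership shares 10,283.
Composite weights (25% profit-interest units + 75% ownership shares): Petrov 0.2884; Marchetti 0.2612; Delacroix 0.4503.
Pro-rata amounts: Petrov 132,108.69; Marchetti 119,660.45; Delacroix 206,280.86.
At nearest $1: Petrov $132,109; Marchetti $119,660; Delacroix $206,281. Sum = $458,050.
Sum already equals the total — no adjustment.

Petrov: $132,109; Marchetti: $119,660; Delacroix: $206,281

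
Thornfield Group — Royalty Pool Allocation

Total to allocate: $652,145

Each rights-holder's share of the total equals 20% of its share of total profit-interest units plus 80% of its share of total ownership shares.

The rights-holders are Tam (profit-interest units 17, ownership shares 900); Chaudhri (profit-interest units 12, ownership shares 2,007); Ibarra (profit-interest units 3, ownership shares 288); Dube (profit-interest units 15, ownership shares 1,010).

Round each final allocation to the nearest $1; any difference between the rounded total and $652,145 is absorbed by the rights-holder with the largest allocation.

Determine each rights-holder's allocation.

Tam: $158,840 | Chaudhri: $282,310 | Ibarra: $44,058 | Dube: $166,937

Totals — profit-interest units 47, ownership shares 4,205.
Composite weights (20% profit-interest units + 80% ownership shares): Tam 0.2436; Chaudhri 0.4329; Ibarra 0.0676; Dube 0.2560.
Proportional shares: Tam 158,839.80; Chaudhri 282,310.30; Ibarra 44,057.53; Dube 166,937.37.
After rounding ($1): Tam $158,840; Chaudhri $282,310; Ibarra $44,058; Dube $166,937. Sum = $652,145.
No rounding difference to absorb.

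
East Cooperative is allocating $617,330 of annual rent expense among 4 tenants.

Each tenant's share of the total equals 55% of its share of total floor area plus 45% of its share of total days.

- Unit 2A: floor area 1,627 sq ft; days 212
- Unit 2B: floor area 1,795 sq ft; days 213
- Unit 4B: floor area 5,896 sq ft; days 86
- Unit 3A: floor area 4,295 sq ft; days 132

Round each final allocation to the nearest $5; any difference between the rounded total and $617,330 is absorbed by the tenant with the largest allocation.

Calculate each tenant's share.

Unit 2A: $132,170 | Unit 2B: $136,795 | Unit 4B: $184,210 | Unit 3A: $164,155

Totals — floor area 13,613, days 643.
Blended shares (55% floor area + 45% days): Unit 2A 0.2141; Unit 2B 0.2216; Unit 4B 0.2984; Unit 3A 0.2659.
Unrounded shares: Unit 2A 132,171.58; Unit 2B 136,793.82; Unit 4B 184,211.33; Unit 3A 164,153.26.
At nearest $5: Unit 2A $132,170; Unit 2B $136,795; Unit 4B $184,210; Unit 3A $164,155. Sum = $617,330.
No rounding difference to absorb.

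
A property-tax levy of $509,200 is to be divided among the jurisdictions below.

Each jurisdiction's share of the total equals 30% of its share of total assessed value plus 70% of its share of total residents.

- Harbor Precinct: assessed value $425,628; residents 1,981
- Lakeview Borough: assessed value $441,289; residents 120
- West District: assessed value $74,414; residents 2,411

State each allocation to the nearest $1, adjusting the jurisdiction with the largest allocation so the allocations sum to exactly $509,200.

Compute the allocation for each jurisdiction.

Assessed value total 941,331; residents total 4,512.
Blended shares (30% assessed value + 70% residents): Harbor Precinct 0.4430; Lakeview Borough 0.1593; West District 0.3978.
Pro-rata amounts: Harbor Precinct 225,566.76; Lakeview Borough 81,092.54; West District 202,540.69.
Rounded to nearest $1: Harbor Precinct $225,567; Lakeview Borough $81,093; West District $202,541. Sum = $509,201.
Difference $509,200 − $509,201 = −$1 applied to largest allocation (Harbor Precinct): Harbor Precinct becomes $225,566.

Harbor Precinct: $225,566 | Lakeview Borough: $81,093 | West District: $202,541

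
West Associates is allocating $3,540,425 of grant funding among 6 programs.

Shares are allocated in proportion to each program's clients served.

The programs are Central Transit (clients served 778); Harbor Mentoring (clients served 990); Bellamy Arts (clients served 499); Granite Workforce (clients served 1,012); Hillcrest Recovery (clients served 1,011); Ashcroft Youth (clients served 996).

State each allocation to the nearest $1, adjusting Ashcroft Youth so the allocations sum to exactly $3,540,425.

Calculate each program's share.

Sum of clients served: 5,286.
Unrounded shares: Central Transit 778/5,286 × $3,540,425 = 521,084.12; Harbor Mentoring 990/5,286 × $3,540,425 = 663,076.19; Bellamy Arts 499/5,286 × $3,540,425 = 334,217.19; Granite Workforce 1,012/5,286 × $3,540,425 = 677,811.22; Hillcrest Recovery 1,011/5,286 × $3,540,425 = 677,141.44; Ashcroft Youth 996/5,286 × $3,540,425 = 667,094.84.
After rounding ($1): Central Transit $521,084; Harbor Mentoring $663,076; Bellamy Arts $334,217; Granite Workforce $677,811; Hillcrest Recovery $677,141; Ashcroft Youth $667,095. Sum = $3,540,424.
Difference $3,540,425 − $3,540,424 = +$1 applied to Ashcroft Youth: Ashcroft Youth becomes $667,096.

Central Transit: $521,084 | Harbor Mentoring: $663,076 | Bellamy Arts: $334,217 | Granite Workforce: $677,811 | Hillcrest Recovery: $677,141 | Ashcroft Youth: $667,096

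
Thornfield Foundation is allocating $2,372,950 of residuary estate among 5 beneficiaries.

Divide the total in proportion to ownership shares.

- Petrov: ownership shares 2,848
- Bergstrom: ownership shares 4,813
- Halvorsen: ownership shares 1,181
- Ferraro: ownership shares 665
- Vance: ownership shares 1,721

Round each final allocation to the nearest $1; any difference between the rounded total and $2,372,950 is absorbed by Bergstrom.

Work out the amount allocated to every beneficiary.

Petrov: $601,903 | Bergstrom: $1,017,189 | Halvorsen: $249,595 | Ferraro: $140,543 | Vance: $363,720

Total ownership shares = 11,228.
Pro-rata amounts: Petrov 2,848/11,228 × $2,372,950 = 601,902.53; Bergstrom 4,813/11,228 × $2,372,950 = 1,017,189.91; Halvorsen 1,181/11,228 × $2,372,950 = 249,595.11; Ferraro 665/11,228 × $2,372,950 = 140,542.55; Vance 1,721/11,228 × $2,372,950 = 363,719.89.
Rounded to nearest $1: Petrov $601,903; Bergstrom $1,017,190; Halvorsen $249,595; Ferraro $140,543; Vance $363,720. Sum = $2,372,951.
Difference $2,372,950 − $2,372,951 = −$1 applied to Bergstrom: Bergstrom becomes $1,017,189.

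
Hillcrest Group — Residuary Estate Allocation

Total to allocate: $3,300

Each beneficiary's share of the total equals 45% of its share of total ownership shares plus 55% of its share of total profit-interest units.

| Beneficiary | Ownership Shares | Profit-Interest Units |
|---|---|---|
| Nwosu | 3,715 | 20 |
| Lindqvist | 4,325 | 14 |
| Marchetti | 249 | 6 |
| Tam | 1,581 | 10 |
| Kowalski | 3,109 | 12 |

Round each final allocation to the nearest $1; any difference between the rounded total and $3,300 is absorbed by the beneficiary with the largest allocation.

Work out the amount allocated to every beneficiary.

Nwosu: $1,010 | Lindqvist: $905 | Marchetti: $204 | Tam: $474 | Kowalski: $707

Ownership shares total 12,979; profit-interest units total 62.
Combined weights (45% ownership shares + 55% profit-interest units): Nwosu 0.3062; Lindqvist 0.2741; Marchetti 0.0619; Tam 0.1435; Kowalski 0.2142.
Unrounded shares: Nwosu 1,010.54; Lindqvist 904.69; Marchetti 204.13; Tam 473.63; Kowalski 707.01.
Rounded to nearest $1: Nwosu $1,011; Lindqvist $905; Marchetti $204; Tam $474; Kowalski $707. Sum = $3,301.
Difference $3,300 − $3,301 = −$1 applied to largest allocation (Nwosu): Nwosu becomes $1,010.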